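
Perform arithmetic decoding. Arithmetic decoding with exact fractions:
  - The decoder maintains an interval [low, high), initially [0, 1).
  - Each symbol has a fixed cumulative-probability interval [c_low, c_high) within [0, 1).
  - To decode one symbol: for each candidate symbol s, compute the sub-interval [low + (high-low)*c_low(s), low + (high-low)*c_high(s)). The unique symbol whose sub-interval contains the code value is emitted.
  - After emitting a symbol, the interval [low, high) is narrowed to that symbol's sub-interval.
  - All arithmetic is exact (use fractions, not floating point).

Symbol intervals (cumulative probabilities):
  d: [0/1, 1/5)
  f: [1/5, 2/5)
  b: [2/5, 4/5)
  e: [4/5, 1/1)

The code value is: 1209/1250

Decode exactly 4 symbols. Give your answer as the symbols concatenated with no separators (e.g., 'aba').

Step 1: interval [0/1, 1/1), width = 1/1 - 0/1 = 1/1
  'd': [0/1 + 1/1*0/1, 0/1 + 1/1*1/5) = [0/1, 1/5)
  'f': [0/1 + 1/1*1/5, 0/1 + 1/1*2/5) = [1/5, 2/5)
  'b': [0/1 + 1/1*2/5, 0/1 + 1/1*4/5) = [2/5, 4/5)
  'e': [0/1 + 1/1*4/5, 0/1 + 1/1*1/1) = [4/5, 1/1) <- contains code 1209/1250
  emit 'e', narrow to [4/5, 1/1)
Step 2: interval [4/5, 1/1), width = 1/1 - 4/5 = 1/5
  'd': [4/5 + 1/5*0/1, 4/5 + 1/5*1/5) = [4/5, 21/25)
  'f': [4/5 + 1/5*1/5, 4/5 + 1/5*2/5) = [21/25, 22/25)
  'b': [4/5 + 1/5*2/5, 4/5 + 1/5*4/5) = [22/25, 24/25)
  'e': [4/5 + 1/5*4/5, 4/5 + 1/5*1/1) = [24/25, 1/1) <- contains code 1209/1250
  emit 'e', narrow to [24/25, 1/1)
Step 3: interval [24/25, 1/1), width = 1/1 - 24/25 = 1/25
  'd': [24/25 + 1/25*0/1, 24/25 + 1/25*1/5) = [24/25, 121/125) <- contains code 1209/1250
  'f': [24/25 + 1/25*1/5, 24/25 + 1/25*2/5) = [121/125, 122/125)
  'b': [24/25 + 1/25*2/5, 24/25 + 1/25*4/5) = [122/125, 124/125)
  'e': [24/25 + 1/25*4/5, 24/25 + 1/25*1/1) = [124/125, 1/1)
  emit 'd', narrow to [24/25, 121/125)
Step 4: interval [24/25, 121/125), width = 121/125 - 24/25 = 1/125
  'd': [24/25 + 1/125*0/1, 24/25 + 1/125*1/5) = [24/25, 601/625)
  'f': [24/25 + 1/125*1/5, 24/25 + 1/125*2/5) = [601/625, 602/625)
  'b': [24/25 + 1/125*2/5, 24/25 + 1/125*4/5) = [602/625, 604/625)
  'e': [24/25 + 1/125*4/5, 24/25 + 1/125*1/1) = [604/625, 121/125) <- contains code 1209/1250
  emit 'e', narrow to [604/625, 121/125)

Answer: eede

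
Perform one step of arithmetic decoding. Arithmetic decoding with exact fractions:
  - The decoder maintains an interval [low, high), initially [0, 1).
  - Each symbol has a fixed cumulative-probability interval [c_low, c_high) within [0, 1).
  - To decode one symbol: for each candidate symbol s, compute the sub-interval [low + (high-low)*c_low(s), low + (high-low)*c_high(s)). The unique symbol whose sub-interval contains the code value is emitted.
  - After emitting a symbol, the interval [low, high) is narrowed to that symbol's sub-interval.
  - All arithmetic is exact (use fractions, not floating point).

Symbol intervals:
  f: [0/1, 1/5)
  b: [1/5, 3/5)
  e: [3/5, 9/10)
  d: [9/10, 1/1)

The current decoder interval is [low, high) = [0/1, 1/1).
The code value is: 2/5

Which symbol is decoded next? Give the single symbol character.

Interval width = high − low = 1/1 − 0/1 = 1/1
Scaled code = (code − low) / width = (2/5 − 0/1) / 1/1 = 2/5
  f: [0/1, 1/5) 
  b: [1/5, 3/5) ← scaled code falls here ✓
  e: [3/5, 9/10) 
  d: [9/10, 1/1) 

Answer: b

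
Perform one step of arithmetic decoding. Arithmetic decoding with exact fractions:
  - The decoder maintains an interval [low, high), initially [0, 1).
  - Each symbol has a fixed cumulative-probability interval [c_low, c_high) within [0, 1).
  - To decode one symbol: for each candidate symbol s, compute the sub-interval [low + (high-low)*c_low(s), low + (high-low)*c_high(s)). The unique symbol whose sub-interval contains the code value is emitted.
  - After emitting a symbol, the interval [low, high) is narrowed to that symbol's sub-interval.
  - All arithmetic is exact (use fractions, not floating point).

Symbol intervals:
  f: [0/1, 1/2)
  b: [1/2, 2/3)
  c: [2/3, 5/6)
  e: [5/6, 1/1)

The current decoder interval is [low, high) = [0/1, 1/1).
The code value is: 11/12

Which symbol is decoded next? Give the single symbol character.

Answer: e

Derivation:
Interval width = high − low = 1/1 − 0/1 = 1/1
Scaled code = (code − low) / width = (11/12 − 0/1) / 1/1 = 11/12
  f: [0/1, 1/2) 
  b: [1/2, 2/3) 
  c: [2/3, 5/6) 
  e: [5/6, 1/1) ← scaled code falls here ✓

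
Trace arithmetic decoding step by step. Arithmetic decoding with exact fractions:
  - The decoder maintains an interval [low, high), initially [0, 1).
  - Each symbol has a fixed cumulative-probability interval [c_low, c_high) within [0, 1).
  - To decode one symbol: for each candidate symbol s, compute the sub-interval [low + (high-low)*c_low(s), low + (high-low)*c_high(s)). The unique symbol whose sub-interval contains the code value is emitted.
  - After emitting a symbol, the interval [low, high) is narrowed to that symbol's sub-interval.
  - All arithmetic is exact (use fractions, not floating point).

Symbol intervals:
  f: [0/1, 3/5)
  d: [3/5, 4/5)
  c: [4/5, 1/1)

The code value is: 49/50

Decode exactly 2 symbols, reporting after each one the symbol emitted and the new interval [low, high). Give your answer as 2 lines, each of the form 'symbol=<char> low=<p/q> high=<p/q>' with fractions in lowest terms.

Answer: symbol=c low=4/5 high=1/1
symbol=c low=24/25 high=1/1

Derivation:
Step 1: interval [0/1, 1/1), width = 1/1 - 0/1 = 1/1
  'f': [0/1 + 1/1*0/1, 0/1 + 1/1*3/5) = [0/1, 3/5)
  'd': [0/1 + 1/1*3/5, 0/1 + 1/1*4/5) = [3/5, 4/5)
  'c': [0/1 + 1/1*4/5, 0/1 + 1/1*1/1) = [4/5, 1/1) <- contains code 49/50
  emit 'c', narrow to [4/5, 1/1)
Step 2: interval [4/5, 1/1), width = 1/1 - 4/5 = 1/5
  'f': [4/5 + 1/5*0/1, 4/5 + 1/5*3/5) = [4/5, 23/25)
  'd': [4/5 + 1/5*3/5, 4/5 + 1/5*4/5) = [23/25, 24/25)
  'c': [4/5 + 1/5*4/5, 4/5 + 1/5*1/1) = [24/25, 1/1) <- contains code 49/50
  emit 'c', narrow to [24/25, 1/1)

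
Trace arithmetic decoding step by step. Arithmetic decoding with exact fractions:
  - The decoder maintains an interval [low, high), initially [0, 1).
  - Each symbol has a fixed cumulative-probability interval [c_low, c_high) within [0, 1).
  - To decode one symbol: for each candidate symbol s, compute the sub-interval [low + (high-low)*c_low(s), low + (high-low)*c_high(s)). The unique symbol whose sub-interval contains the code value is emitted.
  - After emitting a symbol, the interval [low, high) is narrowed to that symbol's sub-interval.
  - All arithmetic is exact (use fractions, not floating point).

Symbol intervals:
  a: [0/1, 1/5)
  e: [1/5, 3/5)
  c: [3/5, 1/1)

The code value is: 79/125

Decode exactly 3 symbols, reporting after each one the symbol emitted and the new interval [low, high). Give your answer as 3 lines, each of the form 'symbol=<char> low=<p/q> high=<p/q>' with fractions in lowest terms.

Step 1: interval [0/1, 1/1), width = 1/1 - 0/1 = 1/1
  'a': [0/1 + 1/1*0/1, 0/1 + 1/1*1/5) = [0/1, 1/5)
  'e': [0/1 + 1/1*1/5, 0/1 + 1/1*3/5) = [1/5, 3/5)
  'c': [0/1 + 1/1*3/5, 0/1 + 1/1*1/1) = [3/5, 1/1) <- contains code 79/125
  emit 'c', narrow to [3/5, 1/1)
Step 2: interval [3/5, 1/1), width = 1/1 - 3/5 = 2/5
  'a': [3/5 + 2/5*0/1, 3/5 + 2/5*1/5) = [3/5, 17/25) <- contains code 79/125
  'e': [3/5 + 2/5*1/5, 3/5 + 2/5*3/5) = [17/25, 21/25)
  'c': [3/5 + 2/5*3/5, 3/5 + 2/5*1/1) = [21/25, 1/1)
  emit 'a', narrow to [3/5, 17/25)
Step 3: interval [3/5, 17/25), width = 17/25 - 3/5 = 2/25
  'a': [3/5 + 2/25*0/1, 3/5 + 2/25*1/5) = [3/5, 77/125)
  'e': [3/5 + 2/25*1/5, 3/5 + 2/25*3/5) = [77/125, 81/125) <- contains code 79/125
  'c': [3/5 + 2/25*3/5, 3/5 + 2/25*1/1) = [81/125, 17/25)
  emit 'e', narrow to [77/125, 81/125)

Answer: symbol=c low=3/5 high=1/1
symbol=a low=3/5 high=17/25
symbol=e low=77/125 high=81/125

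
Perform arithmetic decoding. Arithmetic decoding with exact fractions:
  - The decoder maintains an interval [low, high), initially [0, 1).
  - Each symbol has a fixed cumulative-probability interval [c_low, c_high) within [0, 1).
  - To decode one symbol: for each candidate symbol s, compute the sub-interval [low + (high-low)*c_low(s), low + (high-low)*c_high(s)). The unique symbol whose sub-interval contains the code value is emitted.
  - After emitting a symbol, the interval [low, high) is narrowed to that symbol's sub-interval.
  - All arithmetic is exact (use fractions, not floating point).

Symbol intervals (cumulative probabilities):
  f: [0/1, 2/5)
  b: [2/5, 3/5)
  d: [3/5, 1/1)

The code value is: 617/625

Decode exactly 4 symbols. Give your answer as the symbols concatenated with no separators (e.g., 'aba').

Step 1: interval [0/1, 1/1), width = 1/1 - 0/1 = 1/1
  'f': [0/1 + 1/1*0/1, 0/1 + 1/1*2/5) = [0/1, 2/5)
  'b': [0/1 + 1/1*2/5, 0/1 + 1/1*3/5) = [2/5, 3/5)
  'd': [0/1 + 1/1*3/5, 0/1 + 1/1*1/1) = [3/5, 1/1) <- contains code 617/625
  emit 'd', narrow to [3/5, 1/1)
Step 2: interval [3/5, 1/1), width = 1/1 - 3/5 = 2/5
  'f': [3/5 + 2/5*0/1, 3/5 + 2/5*2/5) = [3/5, 19/25)
  'b': [3/5 + 2/5*2/5, 3/5 + 2/5*3/5) = [19/25, 21/25)
  'd': [3/5 + 2/5*3/5, 3/5 + 2/5*1/1) = [21/25, 1/1) <- contains code 617/625
  emit 'd', narrow to [21/25, 1/1)
Step 3: interval [21/25, 1/1), width = 1/1 - 21/25 = 4/25
  'f': [21/25 + 4/25*0/1, 21/25 + 4/25*2/5) = [21/25, 113/125)
  'b': [21/25 + 4/25*2/5, 21/25 + 4/25*3/5) = [113/125, 117/125)
  'd': [21/25 + 4/25*3/5, 21/25 + 4/25*1/1) = [117/125, 1/1) <- contains code 617/625
  emit 'd', narrow to [117/125, 1/1)
Step 4: interval [117/125, 1/1), width = 1/1 - 117/125 = 8/125
  'f': [117/125 + 8/125*0/1, 117/125 + 8/125*2/5) = [117/125, 601/625)
  'b': [117/125 + 8/125*2/5, 117/125 + 8/125*3/5) = [601/625, 609/625)
  'd': [117/125 + 8/125*3/5, 117/125 + 8/125*1/1) = [609/625, 1/1) <- contains code 617/625
  emit 'd', narrow to [609/625, 1/1)

Answer: dddd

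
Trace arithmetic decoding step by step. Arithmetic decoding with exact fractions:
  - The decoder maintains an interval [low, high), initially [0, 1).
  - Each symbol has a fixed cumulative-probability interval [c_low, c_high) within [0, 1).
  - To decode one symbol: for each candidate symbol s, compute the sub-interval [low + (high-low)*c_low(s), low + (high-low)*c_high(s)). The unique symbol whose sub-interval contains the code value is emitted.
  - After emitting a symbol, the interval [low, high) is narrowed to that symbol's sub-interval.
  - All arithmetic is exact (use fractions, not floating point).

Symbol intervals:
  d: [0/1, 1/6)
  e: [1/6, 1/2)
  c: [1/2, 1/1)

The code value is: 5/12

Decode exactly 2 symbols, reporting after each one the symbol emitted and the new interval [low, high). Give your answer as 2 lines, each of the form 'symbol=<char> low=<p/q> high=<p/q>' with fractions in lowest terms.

Step 1: interval [0/1, 1/1), width = 1/1 - 0/1 = 1/1
  'd': [0/1 + 1/1*0/1, 0/1 + 1/1*1/6) = [0/1, 1/6)
  'e': [0/1 + 1/1*1/6, 0/1 + 1/1*1/2) = [1/6, 1/2) <- contains code 5/12
  'c': [0/1 + 1/1*1/2, 0/1 + 1/1*1/1) = [1/2, 1/1)
  emit 'e', narrow to [1/6, 1/2)
Step 2: interval [1/6, 1/2), width = 1/2 - 1/6 = 1/3
  'd': [1/6 + 1/3*0/1, 1/6 + 1/3*1/6) = [1/6, 2/9)
  'e': [1/6 + 1/3*1/6, 1/6 + 1/3*1/2) = [2/9, 1/3)
  'c': [1/6 + 1/3*1/2, 1/6 + 1/3*1/1) = [1/3, 1/2) <- contains code 5/12
  emit 'c', narrow to [1/3, 1/2)

Answer: symbol=e low=1/6 high=1/2
symbol=c low=1/3 high=1/2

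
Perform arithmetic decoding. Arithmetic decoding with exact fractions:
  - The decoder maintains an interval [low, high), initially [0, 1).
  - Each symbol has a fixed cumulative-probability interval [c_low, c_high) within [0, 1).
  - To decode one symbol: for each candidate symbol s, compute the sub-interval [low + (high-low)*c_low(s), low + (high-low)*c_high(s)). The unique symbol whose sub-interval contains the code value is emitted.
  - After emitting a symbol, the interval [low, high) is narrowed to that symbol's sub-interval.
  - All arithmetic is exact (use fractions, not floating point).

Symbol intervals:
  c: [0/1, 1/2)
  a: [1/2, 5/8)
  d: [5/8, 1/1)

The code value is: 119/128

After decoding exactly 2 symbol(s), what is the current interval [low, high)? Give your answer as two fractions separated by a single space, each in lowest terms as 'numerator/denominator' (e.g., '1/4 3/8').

Step 1: interval [0/1, 1/1), width = 1/1 - 0/1 = 1/1
  'c': [0/1 + 1/1*0/1, 0/1 + 1/1*1/2) = [0/1, 1/2)
  'a': [0/1 + 1/1*1/2, 0/1 + 1/1*5/8) = [1/2, 5/8)
  'd': [0/1 + 1/1*5/8, 0/1 + 1/1*1/1) = [5/8, 1/1) <- contains code 119/128
  emit 'd', narrow to [5/8, 1/1)
Step 2: interval [5/8, 1/1), width = 1/1 - 5/8 = 3/8
  'c': [5/8 + 3/8*0/1, 5/8 + 3/8*1/2) = [5/8, 13/16)
  'a': [5/8 + 3/8*1/2, 5/8 + 3/8*5/8) = [13/16, 55/64)
  'd': [5/8 + 3/8*5/8, 5/8 + 3/8*1/1) = [55/64, 1/1) <- contains code 119/128
  emit 'd', narrow to [55/64, 1/1)

Answer: 55/64 1/1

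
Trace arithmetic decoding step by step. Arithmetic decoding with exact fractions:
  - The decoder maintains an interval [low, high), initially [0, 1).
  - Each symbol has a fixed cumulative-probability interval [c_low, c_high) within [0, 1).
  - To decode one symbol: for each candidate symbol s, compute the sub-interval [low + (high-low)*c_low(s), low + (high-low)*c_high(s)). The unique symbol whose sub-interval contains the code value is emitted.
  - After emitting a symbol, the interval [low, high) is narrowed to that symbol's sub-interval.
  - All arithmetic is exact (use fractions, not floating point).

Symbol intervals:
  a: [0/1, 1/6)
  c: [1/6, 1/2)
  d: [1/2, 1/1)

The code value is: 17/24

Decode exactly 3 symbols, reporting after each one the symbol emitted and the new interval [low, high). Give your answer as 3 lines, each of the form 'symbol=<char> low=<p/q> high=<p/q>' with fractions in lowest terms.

Answer: symbol=d low=1/2 high=1/1
symbol=c low=7/12 high=3/4
symbol=d low=2/3 high=3/4

Derivation:
Step 1: interval [0/1, 1/1), width = 1/1 - 0/1 = 1/1
  'a': [0/1 + 1/1*0/1, 0/1 + 1/1*1/6) = [0/1, 1/6)
  'c': [0/1 + 1/1*1/6, 0/1 + 1/1*1/2) = [1/6, 1/2)
  'd': [0/1 + 1/1*1/2, 0/1 + 1/1*1/1) = [1/2, 1/1) <- contains code 17/24
  emit 'd', narrow to [1/2, 1/1)
Step 2: interval [1/2, 1/1), width = 1/1 - 1/2 = 1/2
  'a': [1/2 + 1/2*0/1, 1/2 + 1/2*1/6) = [1/2, 7/12)
  'c': [1/2 + 1/2*1/6, 1/2 + 1/2*1/2) = [7/12, 3/4) <- contains code 17/24
  'd': [1/2 + 1/2*1/2, 1/2 + 1/2*1/1) = [3/4, 1/1)
  emit 'c', narrow to [7/12, 3/4)
Step 3: interval [7/12, 3/4), width = 3/4 - 7/12 = 1/6
  'a': [7/12 + 1/6*0/1, 7/12 + 1/6*1/6) = [7/12, 11/18)
  'c': [7/12 + 1/6*1/6, 7/12 + 1/6*1/2) = [11/18, 2/3)
  'd': [7/12 + 1/6*1/2, 7/12 + 1/6*1/1) = [2/3, 3/4) <- contains code 17/24
  emit 'd', narrow to [2/3, 3/4)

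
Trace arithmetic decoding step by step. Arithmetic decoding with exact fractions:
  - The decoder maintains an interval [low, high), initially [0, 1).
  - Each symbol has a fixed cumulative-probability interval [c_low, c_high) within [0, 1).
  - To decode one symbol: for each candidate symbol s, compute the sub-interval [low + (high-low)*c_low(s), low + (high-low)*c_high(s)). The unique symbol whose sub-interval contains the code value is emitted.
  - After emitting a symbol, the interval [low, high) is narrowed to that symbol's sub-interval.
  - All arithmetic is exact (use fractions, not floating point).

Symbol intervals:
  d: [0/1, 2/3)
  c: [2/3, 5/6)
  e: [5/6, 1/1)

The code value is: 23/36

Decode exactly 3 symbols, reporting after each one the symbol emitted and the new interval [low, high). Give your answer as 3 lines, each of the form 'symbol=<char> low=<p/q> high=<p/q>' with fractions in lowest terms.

Answer: symbol=d low=0/1 high=2/3
symbol=e low=5/9 high=2/3
symbol=c low=17/27 high=35/54

Derivation:
Step 1: interval [0/1, 1/1), width = 1/1 - 0/1 = 1/1
  'd': [0/1 + 1/1*0/1, 0/1 + 1/1*2/3) = [0/1, 2/3) <- contains code 23/36
  'c': [0/1 + 1/1*2/3, 0/1 + 1/1*5/6) = [2/3, 5/6)
  'e': [0/1 + 1/1*5/6, 0/1 + 1/1*1/1) = [5/6, 1/1)
  emit 'd', narrow to [0/1, 2/3)
Step 2: interval [0/1, 2/3), width = 2/3 - 0/1 = 2/3
  'd': [0/1 + 2/3*0/1, 0/1 + 2/3*2/3) = [0/1, 4/9)
  'c': [0/1 + 2/3*2/3, 0/1 + 2/3*5/6) = [4/9, 5/9)
  'e': [0/1 + 2/3*5/6, 0/1 + 2/3*1/1) = [5/9, 2/3) <- contains code 23/36
  emit 'e', narrow to [5/9, 2/3)
Step 3: interval [5/9, 2/3), width = 2/3 - 5/9 = 1/9
  'd': [5/9 + 1/9*0/1, 5/9 + 1/9*2/3) = [5/9, 17/27)
  'c': [5/9 + 1/9*2/3, 5/9 + 1/9*5/6) = [17/27, 35/54) <- contains code 23/36
  'e': [5/9 + 1/9*5/6, 5/9 + 1/9*1/1) = [35/54, 2/3)
  emit 'c', narrow to [17/27, 35/54)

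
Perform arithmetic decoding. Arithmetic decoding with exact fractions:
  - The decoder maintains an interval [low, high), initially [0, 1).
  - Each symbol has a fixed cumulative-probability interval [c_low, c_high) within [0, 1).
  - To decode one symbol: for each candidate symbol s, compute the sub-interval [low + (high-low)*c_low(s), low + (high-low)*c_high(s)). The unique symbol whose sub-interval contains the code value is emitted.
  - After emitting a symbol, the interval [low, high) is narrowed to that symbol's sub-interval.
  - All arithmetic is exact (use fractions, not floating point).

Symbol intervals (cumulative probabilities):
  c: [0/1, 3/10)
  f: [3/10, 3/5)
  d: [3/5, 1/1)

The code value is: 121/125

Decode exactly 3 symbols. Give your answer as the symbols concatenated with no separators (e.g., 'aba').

Answer: ddd

Derivation:
Step 1: interval [0/1, 1/1), width = 1/1 - 0/1 = 1/1
  'c': [0/1 + 1/1*0/1, 0/1 + 1/1*3/10) = [0/1, 3/10)
  'f': [0/1 + 1/1*3/10, 0/1 + 1/1*3/5) = [3/10, 3/5)
  'd': [0/1 + 1/1*3/5, 0/1 + 1/1*1/1) = [3/5, 1/1) <- contains code 121/125
  emit 'd', narrow to [3/5, 1/1)
Step 2: interval [3/5, 1/1), width = 1/1 - 3/5 = 2/5
  'c': [3/5 + 2/5*0/1, 3/5 + 2/5*3/10) = [3/5, 18/25)
  'f': [3/5 + 2/5*3/10, 3/5 + 2/5*3/5) = [18/25, 21/25)
  'd': [3/5 + 2/5*3/5, 3/5 + 2/5*1/1) = [21/25, 1/1) <- contains code 121/125
  emit 'd', narrow to [21/25, 1/1)
Step 3: interval [21/25, 1/1), width = 1/1 - 21/25 = 4/25
  'c': [21/25 + 4/25*0/1, 21/25 + 4/25*3/10) = [21/25, 111/125)
  'f': [21/25 + 4/25*3/10, 21/25 + 4/25*3/5) = [111/125, 117/125)
  'd': [21/25 + 4/25*3/5, 21/25 + 4/25*1/1) = [117/125, 1/1) <- contains code 121/125
  emit 'd', narrow to [117/125, 1/1)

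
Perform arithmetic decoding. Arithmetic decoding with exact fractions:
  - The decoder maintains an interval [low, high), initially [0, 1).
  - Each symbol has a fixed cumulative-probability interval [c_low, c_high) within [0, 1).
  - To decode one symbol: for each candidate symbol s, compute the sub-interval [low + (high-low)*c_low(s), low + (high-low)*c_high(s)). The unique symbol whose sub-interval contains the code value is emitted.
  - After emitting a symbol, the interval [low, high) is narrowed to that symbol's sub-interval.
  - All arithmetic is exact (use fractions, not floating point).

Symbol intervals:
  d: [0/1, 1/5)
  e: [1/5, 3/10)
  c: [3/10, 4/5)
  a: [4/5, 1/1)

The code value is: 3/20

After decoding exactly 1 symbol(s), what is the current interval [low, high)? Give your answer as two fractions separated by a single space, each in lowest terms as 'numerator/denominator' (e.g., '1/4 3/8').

Answer: 0/1 1/5

Derivation:
Step 1: interval [0/1, 1/1), width = 1/1 - 0/1 = 1/1
  'd': [0/1 + 1/1*0/1, 0/1 + 1/1*1/5) = [0/1, 1/5) <- contains code 3/20
  'e': [0/1 + 1/1*1/5, 0/1 + 1/1*3/10) = [1/5, 3/10)
  'c': [0/1 + 1/1*3/10, 0/1 + 1/1*4/5) = [3/10, 4/5)
  'a': [0/1 + 1/1*4/5, 0/1 + 1/1*1/1) = [4/5, 1/1)
  emit 'd', narrow to [0/1, 1/5)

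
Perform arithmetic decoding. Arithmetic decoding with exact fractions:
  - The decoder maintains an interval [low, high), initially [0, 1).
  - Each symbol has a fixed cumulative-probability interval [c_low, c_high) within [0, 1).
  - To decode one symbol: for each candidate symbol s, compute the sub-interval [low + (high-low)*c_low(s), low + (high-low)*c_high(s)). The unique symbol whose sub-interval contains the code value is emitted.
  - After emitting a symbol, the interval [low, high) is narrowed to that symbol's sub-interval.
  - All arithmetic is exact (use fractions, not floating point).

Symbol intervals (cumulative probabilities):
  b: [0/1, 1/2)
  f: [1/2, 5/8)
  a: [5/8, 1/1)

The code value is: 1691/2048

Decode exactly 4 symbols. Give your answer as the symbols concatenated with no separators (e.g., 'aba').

Step 1: interval [0/1, 1/1), width = 1/1 - 0/1 = 1/1
  'b': [0/1 + 1/1*0/1, 0/1 + 1/1*1/2) = [0/1, 1/2)
  'f': [0/1 + 1/1*1/2, 0/1 + 1/1*5/8) = [1/2, 5/8)
  'a': [0/1 + 1/1*5/8, 0/1 + 1/1*1/1) = [5/8, 1/1) <- contains code 1691/2048
  emit 'a', narrow to [5/8, 1/1)
Step 2: interval [5/8, 1/1), width = 1/1 - 5/8 = 3/8
  'b': [5/8 + 3/8*0/1, 5/8 + 3/8*1/2) = [5/8, 13/16)
  'f': [5/8 + 3/8*1/2, 5/8 + 3/8*5/8) = [13/16, 55/64) <- contains code 1691/2048
  'a': [5/8 + 3/8*5/8, 5/8 + 3/8*1/1) = [55/64, 1/1)
  emit 'f', narrow to [13/16, 55/64)
Step 3: interval [13/16, 55/64), width = 55/64 - 13/16 = 3/64
  'b': [13/16 + 3/64*0/1, 13/16 + 3/64*1/2) = [13/16, 107/128) <- contains code 1691/2048
  'f': [13/16 + 3/64*1/2, 13/16 + 3/64*5/8) = [107/128, 431/512)
  'a': [13/16 + 3/64*5/8, 13/16 + 3/64*1/1) = [431/512, 55/64)
  emit 'b', narrow to [13/16, 107/128)
Step 4: interval [13/16, 107/128), width = 107/128 - 13/16 = 3/128
  'b': [13/16 + 3/128*0/1, 13/16 + 3/128*1/2) = [13/16, 211/256)
  'f': [13/16 + 3/128*1/2, 13/16 + 3/128*5/8) = [211/256, 847/1024) <- contains code 1691/2048
  'a': [13/16 + 3/128*5/8, 13/16 + 3/128*1/1) = [847/1024, 107/128)
  emit 'f', narrow to [211/256, 847/1024)

Answer: afbf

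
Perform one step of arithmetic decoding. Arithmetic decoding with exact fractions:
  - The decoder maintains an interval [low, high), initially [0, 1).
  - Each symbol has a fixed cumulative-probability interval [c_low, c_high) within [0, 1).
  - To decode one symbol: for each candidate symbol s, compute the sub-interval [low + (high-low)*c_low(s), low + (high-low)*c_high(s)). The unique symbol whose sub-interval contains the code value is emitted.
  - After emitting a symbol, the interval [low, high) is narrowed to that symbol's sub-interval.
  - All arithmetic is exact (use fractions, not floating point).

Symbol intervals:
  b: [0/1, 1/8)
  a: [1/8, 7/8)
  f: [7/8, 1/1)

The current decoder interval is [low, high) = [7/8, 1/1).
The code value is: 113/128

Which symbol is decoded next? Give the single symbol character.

Interval width = high − low = 1/1 − 7/8 = 1/8
Scaled code = (code − low) / width = (113/128 − 7/8) / 1/8 = 1/16
  b: [0/1, 1/8) ← scaled code falls here ✓
  a: [1/8, 7/8) 
  f: [7/8, 1/1) 

Answer: b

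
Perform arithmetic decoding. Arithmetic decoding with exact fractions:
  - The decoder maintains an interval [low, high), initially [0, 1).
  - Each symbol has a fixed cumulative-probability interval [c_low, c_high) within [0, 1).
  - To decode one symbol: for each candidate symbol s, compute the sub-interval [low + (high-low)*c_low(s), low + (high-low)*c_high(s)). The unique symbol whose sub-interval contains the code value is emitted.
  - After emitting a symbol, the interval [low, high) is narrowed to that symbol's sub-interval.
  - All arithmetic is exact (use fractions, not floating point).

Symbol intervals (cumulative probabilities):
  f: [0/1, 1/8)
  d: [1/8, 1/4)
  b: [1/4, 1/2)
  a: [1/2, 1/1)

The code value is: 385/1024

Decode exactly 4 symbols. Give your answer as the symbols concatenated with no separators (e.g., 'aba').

Answer: baff

Derivation:
Step 1: interval [0/1, 1/1), width = 1/1 - 0/1 = 1/1
  'f': [0/1 + 1/1*0/1, 0/1 + 1/1*1/8) = [0/1, 1/8)
  'd': [0/1 + 1/1*1/8, 0/1 + 1/1*1/4) = [1/8, 1/4)
  'b': [0/1 + 1/1*1/4, 0/1 + 1/1*1/2) = [1/4, 1/2) <- contains code 385/1024
  'a': [0/1 + 1/1*1/2, 0/1 + 1/1*1/1) = [1/2, 1/1)
  emit 'b', narrow to [1/4, 1/2)
Step 2: interval [1/4, 1/2), width = 1/2 - 1/4 = 1/4
  'f': [1/4 + 1/4*0/1, 1/4 + 1/4*1/8) = [1/4, 9/32)
  'd': [1/4 + 1/4*1/8, 1/4 + 1/4*1/4) = [9/32, 5/16)
  'b': [1/4 + 1/4*1/4, 1/4 + 1/4*1/2) = [5/16, 3/8)
  'a': [1/4 + 1/4*1/2, 1/4 + 1/4*1/1) = [3/8, 1/2) <- contains code 385/1024
  emit 'a', narrow to [3/8, 1/2)
Step 3: interval [3/8, 1/2), width = 1/2 - 3/8 = 1/8
  'f': [3/8 + 1/8*0/1, 3/8 + 1/8*1/8) = [3/8, 25/64) <- contains code 385/1024
  'd': [3/8 + 1/8*1/8, 3/8 + 1/8*1/4) = [25/64, 13/32)
  'b': [3/8 + 1/8*1/4, 3/8 + 1/8*1/2) = [13/32, 7/16)
  'a': [3/8 + 1/8*1/2, 3/8 + 1/8*1/1) = [7/16, 1/2)
  emit 'f', narrow to [3/8, 25/64)
Step 4: interval [3/8, 25/64), width = 25/64 - 3/8 = 1/64
  'f': [3/8 + 1/64*0/1, 3/8 + 1/64*1/8) = [3/8, 193/512) <- contains code 385/1024
  'd': [3/8 + 1/64*1/8, 3/8 + 1/64*1/4) = [193/512, 97/256)
  'b': [3/8 + 1/64*1/4, 3/8 + 1/64*1/2) = [97/256, 49/128)
  'a': [3/8 + 1/64*1/2, 3/8 + 1/64*1/1) = [49/128, 25/64)
  emit 'f', narrow to [3/8, 193/512)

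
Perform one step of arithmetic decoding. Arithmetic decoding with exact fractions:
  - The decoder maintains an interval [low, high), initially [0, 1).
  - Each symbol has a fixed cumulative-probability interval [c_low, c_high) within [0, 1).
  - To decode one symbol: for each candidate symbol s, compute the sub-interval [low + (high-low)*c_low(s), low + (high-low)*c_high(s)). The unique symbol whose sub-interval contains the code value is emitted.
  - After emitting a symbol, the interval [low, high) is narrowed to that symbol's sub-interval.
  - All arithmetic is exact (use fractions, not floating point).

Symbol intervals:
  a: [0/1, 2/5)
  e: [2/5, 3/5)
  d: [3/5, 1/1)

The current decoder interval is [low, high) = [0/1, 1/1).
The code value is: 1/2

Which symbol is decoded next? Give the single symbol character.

Answer: e

Derivation:
Interval width = high − low = 1/1 − 0/1 = 1/1
Scaled code = (code − low) / width = (1/2 − 0/1) / 1/1 = 1/2
  a: [0/1, 2/5) 
  e: [2/5, 3/5) ← scaled code falls here ✓
  d: [3/5, 1/1) 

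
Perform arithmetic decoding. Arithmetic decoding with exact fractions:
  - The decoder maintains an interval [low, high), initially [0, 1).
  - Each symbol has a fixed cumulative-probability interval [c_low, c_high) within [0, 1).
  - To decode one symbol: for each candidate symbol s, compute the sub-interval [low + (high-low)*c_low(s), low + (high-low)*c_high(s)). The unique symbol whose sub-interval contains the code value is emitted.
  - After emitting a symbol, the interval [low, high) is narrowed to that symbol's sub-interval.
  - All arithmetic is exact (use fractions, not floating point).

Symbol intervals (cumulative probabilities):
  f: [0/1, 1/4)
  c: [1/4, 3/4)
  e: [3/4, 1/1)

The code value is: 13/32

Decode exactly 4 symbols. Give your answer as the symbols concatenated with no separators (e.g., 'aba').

Answer: ccfc

Derivation:
Step 1: interval [0/1, 1/1), width = 1/1 - 0/1 = 1/1
  'f': [0/1 + 1/1*0/1, 0/1 + 1/1*1/4) = [0/1, 1/4)
  'c': [0/1 + 1/1*1/4, 0/1 + 1/1*3/4) = [1/4, 3/4) <- contains code 13/32
  'e': [0/1 + 1/1*3/4, 0/1 + 1/1*1/1) = [3/4, 1/1)
  emit 'c', narrow to [1/4, 3/4)
Step 2: interval [1/4, 3/4), width = 3/4 - 1/4 = 1/2
  'f': [1/4 + 1/2*0/1, 1/4 + 1/2*1/4) = [1/4, 3/8)
  'c': [1/4 + 1/2*1/4, 1/4 + 1/2*3/4) = [3/8, 5/8) <- contains code 13/32
  'e': [1/4 + 1/2*3/4, 1/4 + 1/2*1/1) = [5/8, 3/4)
  emit 'c', narrow to [3/8, 5/8)
Step 3: interval [3/8, 5/8), width = 5/8 - 3/8 = 1/4
  'f': [3/8 + 1/4*0/1, 3/8 + 1/4*1/4) = [3/8, 7/16) <- contains code 13/32
  'c': [3/8 + 1/4*1/4, 3/8 + 1/4*3/4) = [7/16, 9/16)
  'e': [3/8 + 1/4*3/4, 3/8 + 1/4*1/1) = [9/16, 5/8)
  emit 'f', narrow to [3/8, 7/16)
Step 4: interval [3/8, 7/16), width = 7/16 - 3/8 = 1/16
  'f': [3/8 + 1/16*0/1, 3/8 + 1/16*1/4) = [3/8, 25/64)
  'c': [3/8 + 1/16*1/4, 3/8 + 1/16*3/4) = [25/64, 27/64) <- contains code 13/32
  'e': [3/8 + 1/16*3/4, 3/8 + 1/16*1/1) = [27/64, 7/16)
  emit 'c', narrow to [25/64, 27/64)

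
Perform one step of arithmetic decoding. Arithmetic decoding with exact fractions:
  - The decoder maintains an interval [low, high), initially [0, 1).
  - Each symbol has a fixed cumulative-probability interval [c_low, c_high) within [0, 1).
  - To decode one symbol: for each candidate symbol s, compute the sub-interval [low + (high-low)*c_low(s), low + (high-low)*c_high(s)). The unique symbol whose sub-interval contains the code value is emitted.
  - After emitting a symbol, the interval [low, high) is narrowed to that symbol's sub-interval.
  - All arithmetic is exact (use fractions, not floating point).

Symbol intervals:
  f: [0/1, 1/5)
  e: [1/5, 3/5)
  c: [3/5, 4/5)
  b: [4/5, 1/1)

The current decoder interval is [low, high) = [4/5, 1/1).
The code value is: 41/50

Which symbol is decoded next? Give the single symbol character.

Interval width = high − low = 1/1 − 4/5 = 1/5
Scaled code = (code − low) / width = (41/50 − 4/5) / 1/5 = 1/10
  f: [0/1, 1/5) ← scaled code falls here ✓
  e: [1/5, 3/5) 
  c: [3/5, 4/5) 
  b: [4/5, 1/1) 

Answer: f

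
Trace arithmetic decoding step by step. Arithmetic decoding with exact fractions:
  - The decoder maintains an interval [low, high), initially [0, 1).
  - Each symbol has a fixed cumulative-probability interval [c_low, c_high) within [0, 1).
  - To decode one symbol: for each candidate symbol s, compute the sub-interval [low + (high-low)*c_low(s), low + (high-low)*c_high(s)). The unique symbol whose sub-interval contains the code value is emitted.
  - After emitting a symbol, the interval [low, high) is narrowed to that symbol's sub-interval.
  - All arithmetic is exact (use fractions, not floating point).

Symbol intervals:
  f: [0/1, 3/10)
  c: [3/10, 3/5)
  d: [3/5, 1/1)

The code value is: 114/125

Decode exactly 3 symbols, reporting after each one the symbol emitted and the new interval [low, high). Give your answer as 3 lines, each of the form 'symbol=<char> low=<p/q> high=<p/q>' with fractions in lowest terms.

Answer: symbol=d low=3/5 high=1/1
symbol=d low=21/25 high=1/1
symbol=c low=111/125 high=117/125

Derivation:
Step 1: interval [0/1, 1/1), width = 1/1 - 0/1 = 1/1
  'f': [0/1 + 1/1*0/1, 0/1 + 1/1*3/10) = [0/1, 3/10)
  'c': [0/1 + 1/1*3/10, 0/1 + 1/1*3/5) = [3/10, 3/5)
  'd': [0/1 + 1/1*3/5, 0/1 + 1/1*1/1) = [3/5, 1/1) <- contains code 114/125
  emit 'd', narrow to [3/5, 1/1)
Step 2: interval [3/5, 1/1), width = 1/1 - 3/5 = 2/5
  'f': [3/5 + 2/5*0/1, 3/5 + 2/5*3/10) = [3/5, 18/25)
  'c': [3/5 + 2/5*3/10, 3/5 + 2/5*3/5) = [18/25, 21/25)
  'd': [3/5 + 2/5*3/5, 3/5 + 2/5*1/1) = [21/25, 1/1) <- contains code 114/125
  emit 'd', narrow to [21/25, 1/1)
Step 3: interval [21/25, 1/1), width = 1/1 - 21/25 = 4/25
  'f': [21/25 + 4/25*0/1, 21/25 + 4/25*3/10) = [21/25, 111/125)
  'c': [21/25 + 4/25*3/10, 21/25 + 4/25*3/5) = [111/125, 117/125) <- contains code 114/125
  'd': [21/25 + 4/25*3/5, 21/25 + 4/25*1/1) = [117/125, 1/1)
  emit 'c', narrow to [111/125, 117/125)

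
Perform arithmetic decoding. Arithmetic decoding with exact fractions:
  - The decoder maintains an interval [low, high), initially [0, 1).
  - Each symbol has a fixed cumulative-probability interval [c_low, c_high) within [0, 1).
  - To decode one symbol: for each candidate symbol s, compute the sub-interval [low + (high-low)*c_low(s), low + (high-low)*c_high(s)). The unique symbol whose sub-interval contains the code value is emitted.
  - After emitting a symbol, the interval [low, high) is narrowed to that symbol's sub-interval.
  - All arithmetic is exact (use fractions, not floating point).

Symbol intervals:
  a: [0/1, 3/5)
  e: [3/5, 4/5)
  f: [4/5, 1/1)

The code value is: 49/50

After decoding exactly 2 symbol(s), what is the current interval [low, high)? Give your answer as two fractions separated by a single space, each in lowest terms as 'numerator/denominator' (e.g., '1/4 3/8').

Step 1: interval [0/1, 1/1), width = 1/1 - 0/1 = 1/1
  'a': [0/1 + 1/1*0/1, 0/1 + 1/1*3/5) = [0/1, 3/5)
  'e': [0/1 + 1/1*3/5, 0/1 + 1/1*4/5) = [3/5, 4/5)
  'f': [0/1 + 1/1*4/5, 0/1 + 1/1*1/1) = [4/5, 1/1) <- contains code 49/50
  emit 'f', narrow to [4/5, 1/1)
Step 2: interval [4/5, 1/1), width = 1/1 - 4/5 = 1/5
  'a': [4/5 + 1/5*0/1, 4/5 + 1/5*3/5) = [4/5, 23/25)
  'e': [4/5 + 1/5*3/5, 4/5 + 1/5*4/5) = [23/25, 24/25)
  'f': [4/5 + 1/5*4/5, 4/5 + 1/5*1/1) = [24/25, 1/1) <- contains code 49/50
  emit 'f', narrow to [24/25, 1/1)

Answer: 24/25 1/1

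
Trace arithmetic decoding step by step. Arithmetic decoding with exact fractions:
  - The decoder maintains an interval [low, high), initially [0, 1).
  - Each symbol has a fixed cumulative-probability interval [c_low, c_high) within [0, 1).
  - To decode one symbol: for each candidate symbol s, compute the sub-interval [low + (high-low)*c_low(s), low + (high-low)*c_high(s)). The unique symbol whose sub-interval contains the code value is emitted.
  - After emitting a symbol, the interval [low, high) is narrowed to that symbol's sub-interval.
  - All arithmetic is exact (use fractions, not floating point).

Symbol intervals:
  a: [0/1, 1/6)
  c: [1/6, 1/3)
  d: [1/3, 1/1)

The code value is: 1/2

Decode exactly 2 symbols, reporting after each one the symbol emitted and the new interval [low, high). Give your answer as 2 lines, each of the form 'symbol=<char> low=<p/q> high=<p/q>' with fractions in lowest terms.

Step 1: interval [0/1, 1/1), width = 1/1 - 0/1 = 1/1
  'a': [0/1 + 1/1*0/1, 0/1 + 1/1*1/6) = [0/1, 1/6)
  'c': [0/1 + 1/1*1/6, 0/1 + 1/1*1/3) = [1/6, 1/3)
  'd': [0/1 + 1/1*1/3, 0/1 + 1/1*1/1) = [1/3, 1/1) <- contains code 1/2
  emit 'd', narrow to [1/3, 1/1)
Step 2: interval [1/3, 1/1), width = 1/1 - 1/3 = 2/3
  'a': [1/3 + 2/3*0/1, 1/3 + 2/3*1/6) = [1/3, 4/9)
  'c': [1/3 + 2/3*1/6, 1/3 + 2/3*1/3) = [4/9, 5/9) <- contains code 1/2
  'd': [1/3 + 2/3*1/3, 1/3 + 2/3*1/1) = [5/9, 1/1)
  emit 'c', narrow to [4/9, 5/9)

Answer: symbol=d low=1/3 high=1/1
symbol=c low=4/9 high=5/9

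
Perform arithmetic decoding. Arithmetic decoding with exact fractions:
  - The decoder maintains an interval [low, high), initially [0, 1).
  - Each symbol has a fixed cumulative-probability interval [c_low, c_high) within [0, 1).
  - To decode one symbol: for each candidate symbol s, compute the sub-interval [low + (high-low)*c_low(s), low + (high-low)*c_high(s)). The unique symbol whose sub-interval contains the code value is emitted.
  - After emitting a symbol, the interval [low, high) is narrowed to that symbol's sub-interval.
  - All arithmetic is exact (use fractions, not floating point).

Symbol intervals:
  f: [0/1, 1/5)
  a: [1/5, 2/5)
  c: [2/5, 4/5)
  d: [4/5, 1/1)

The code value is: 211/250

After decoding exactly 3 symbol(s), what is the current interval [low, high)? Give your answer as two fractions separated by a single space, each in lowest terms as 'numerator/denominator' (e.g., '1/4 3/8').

Step 1: interval [0/1, 1/1), width = 1/1 - 0/1 = 1/1
  'f': [0/1 + 1/1*0/1, 0/1 + 1/1*1/5) = [0/1, 1/5)
  'a': [0/1 + 1/1*1/5, 0/1 + 1/1*2/5) = [1/5, 2/5)
  'c': [0/1 + 1/1*2/5, 0/1 + 1/1*4/5) = [2/5, 4/5)
  'd': [0/1 + 1/1*4/5, 0/1 + 1/1*1/1) = [4/5, 1/1) <- contains code 211/250
  emit 'd', narrow to [4/5, 1/1)
Step 2: interval [4/5, 1/1), width = 1/1 - 4/5 = 1/5
  'f': [4/5 + 1/5*0/1, 4/5 + 1/5*1/5) = [4/5, 21/25)
  'a': [4/5 + 1/5*1/5, 4/5 + 1/5*2/5) = [21/25, 22/25) <- contains code 211/250
  'c': [4/5 + 1/5*2/5, 4/5 + 1/5*4/5) = [22/25, 24/25)
  'd': [4/5 + 1/5*4/5, 4/5 + 1/5*1/1) = [24/25, 1/1)
  emit 'a', narrow to [21/25, 22/25)
Step 3: interval [21/25, 22/25), width = 22/25 - 21/25 = 1/25
  'f': [21/25 + 1/25*0/1, 21/25 + 1/25*1/5) = [21/25, 106/125) <- contains code 211/250
  'a': [21/25 + 1/25*1/5, 21/25 + 1/25*2/5) = [106/125, 107/125)
  'c': [21/25 + 1/25*2/5, 21/25 + 1/25*4/5) = [107/125, 109/125)
  'd': [21/25 + 1/25*4/5, 21/25 + 1/25*1/1) = [109/125, 22/25)
  emit 'f', narrow to [21/25, 106/125)

Answer: 21/25 106/125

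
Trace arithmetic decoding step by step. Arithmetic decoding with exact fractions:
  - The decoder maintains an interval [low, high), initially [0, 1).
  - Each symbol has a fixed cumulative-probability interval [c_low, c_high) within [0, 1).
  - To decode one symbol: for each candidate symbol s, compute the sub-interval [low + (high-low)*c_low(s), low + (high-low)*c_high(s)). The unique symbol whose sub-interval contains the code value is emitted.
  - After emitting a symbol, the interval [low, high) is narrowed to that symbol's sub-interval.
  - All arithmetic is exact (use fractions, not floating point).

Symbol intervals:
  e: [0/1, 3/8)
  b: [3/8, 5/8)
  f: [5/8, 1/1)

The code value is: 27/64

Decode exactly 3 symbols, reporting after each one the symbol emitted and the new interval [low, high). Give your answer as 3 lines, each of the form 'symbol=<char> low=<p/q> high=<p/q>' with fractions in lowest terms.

Answer: symbol=b low=3/8 high=5/8
symbol=e low=3/8 high=15/32
symbol=b low=105/256 high=111/256

Derivation:
Step 1: interval [0/1, 1/1), width = 1/1 - 0/1 = 1/1
  'e': [0/1 + 1/1*0/1, 0/1 + 1/1*3/8) = [0/1, 3/8)
  'b': [0/1 + 1/1*3/8, 0/1 + 1/1*5/8) = [3/8, 5/8) <- contains code 27/64
  'f': [0/1 + 1/1*5/8, 0/1 + 1/1*1/1) = [5/8, 1/1)
  emit 'b', narrow to [3/8, 5/8)
Step 2: interval [3/8, 5/8), width = 5/8 - 3/8 = 1/4
  'e': [3/8 + 1/4*0/1, 3/8 + 1/4*3/8) = [3/8, 15/32) <- contains code 27/64
  'b': [3/8 + 1/4*3/8, 3/8 + 1/4*5/8) = [15/32, 17/32)
  'f': [3/8 + 1/4*5/8, 3/8 + 1/4*1/1) = [17/32, 5/8)
  emit 'e', narrow to [3/8, 15/32)
Step 3: interval [3/8, 15/32), width = 15/32 - 3/8 = 3/32
  'e': [3/8 + 3/32*0/1, 3/8 + 3/32*3/8) = [3/8, 105/256)
  'b': [3/8 + 3/32*3/8, 3/8 + 3/32*5/8) = [105/256, 111/256) <- contains code 27/64
  'f': [3/8 + 3/32*5/8, 3/8 + 3/32*1/1) = [111/256, 15/32)
  emit 'b', narrow to [105/256, 111/256)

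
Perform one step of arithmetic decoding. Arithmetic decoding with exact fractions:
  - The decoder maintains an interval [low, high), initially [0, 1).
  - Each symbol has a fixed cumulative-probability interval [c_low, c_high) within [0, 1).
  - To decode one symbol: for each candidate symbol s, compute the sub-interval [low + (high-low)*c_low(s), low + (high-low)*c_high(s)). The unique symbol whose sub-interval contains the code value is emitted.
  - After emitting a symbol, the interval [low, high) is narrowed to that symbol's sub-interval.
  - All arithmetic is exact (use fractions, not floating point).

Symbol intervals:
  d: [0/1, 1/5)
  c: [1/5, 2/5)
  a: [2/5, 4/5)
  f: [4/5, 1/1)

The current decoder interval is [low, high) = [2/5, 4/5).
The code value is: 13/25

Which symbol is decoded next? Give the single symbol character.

Interval width = high − low = 4/5 − 2/5 = 2/5
Scaled code = (code − low) / width = (13/25 − 2/5) / 2/5 = 3/10
  d: [0/1, 1/5) 
  c: [1/5, 2/5) ← scaled code falls here ✓
  a: [2/5, 4/5) 
  f: [4/5, 1/1) 

Answer: c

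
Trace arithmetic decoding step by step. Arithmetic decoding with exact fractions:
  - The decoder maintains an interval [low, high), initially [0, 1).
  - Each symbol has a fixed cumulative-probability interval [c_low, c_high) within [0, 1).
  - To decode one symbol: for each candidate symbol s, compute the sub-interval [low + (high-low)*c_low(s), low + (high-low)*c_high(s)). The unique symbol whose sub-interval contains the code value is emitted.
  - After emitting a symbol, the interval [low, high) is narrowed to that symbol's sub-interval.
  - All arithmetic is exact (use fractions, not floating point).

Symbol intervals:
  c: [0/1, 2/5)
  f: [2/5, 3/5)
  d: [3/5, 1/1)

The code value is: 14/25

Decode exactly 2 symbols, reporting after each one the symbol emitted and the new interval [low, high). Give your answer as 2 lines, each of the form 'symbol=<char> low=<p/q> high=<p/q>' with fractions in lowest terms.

Answer: symbol=f low=2/5 high=3/5
symbol=d low=13/25 high=3/5

Derivation:
Step 1: interval [0/1, 1/1), width = 1/1 - 0/1 = 1/1
  'c': [0/1 + 1/1*0/1, 0/1 + 1/1*2/5) = [0/1, 2/5)
  'f': [0/1 + 1/1*2/5, 0/1 + 1/1*3/5) = [2/5, 3/5) <- contains code 14/25
  'd': [0/1 + 1/1*3/5, 0/1 + 1/1*1/1) = [3/5, 1/1)
  emit 'f', narrow to [2/5, 3/5)
Step 2: interval [2/5, 3/5), width = 3/5 - 2/5 = 1/5
  'c': [2/5 + 1/5*0/1, 2/5 + 1/5*2/5) = [2/5, 12/25)
  'f': [2/5 + 1/5*2/5, 2/5 + 1/5*3/5) = [12/25, 13/25)
  'd': [2/5 + 1/5*3/5, 2/5 + 1/5*1/1) = [13/25, 3/5) <- contains code 14/25
  emit 'd', narrow to [13/25, 3/5)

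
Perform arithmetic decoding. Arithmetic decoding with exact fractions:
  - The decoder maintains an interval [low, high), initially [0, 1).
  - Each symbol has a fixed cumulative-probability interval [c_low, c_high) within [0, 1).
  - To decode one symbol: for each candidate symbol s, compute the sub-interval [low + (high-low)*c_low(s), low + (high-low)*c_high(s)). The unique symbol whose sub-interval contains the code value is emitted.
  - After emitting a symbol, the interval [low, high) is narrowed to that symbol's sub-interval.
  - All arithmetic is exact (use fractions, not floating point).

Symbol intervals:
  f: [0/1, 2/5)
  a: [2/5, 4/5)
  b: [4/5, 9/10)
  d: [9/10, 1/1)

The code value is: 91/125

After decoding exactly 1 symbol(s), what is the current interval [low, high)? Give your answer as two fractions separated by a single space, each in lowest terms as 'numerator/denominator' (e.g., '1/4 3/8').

Answer: 2/5 4/5

Derivation:
Step 1: interval [0/1, 1/1), width = 1/1 - 0/1 = 1/1
  'f': [0/1 + 1/1*0/1, 0/1 + 1/1*2/5) = [0/1, 2/5)
  'a': [0/1 + 1/1*2/5, 0/1 + 1/1*4/5) = [2/5, 4/5) <- contains code 91/125
  'b': [0/1 + 1/1*4/5, 0/1 + 1/1*9/10) = [4/5, 9/10)
  'd': [0/1 + 1/1*9/10, 0/1 + 1/1*1/1) = [9/10, 1/1)
  emit 'a', narrow to [2/5, 4/5)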